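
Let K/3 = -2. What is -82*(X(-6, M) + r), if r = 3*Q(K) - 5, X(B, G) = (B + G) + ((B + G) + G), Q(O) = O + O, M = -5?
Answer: 5576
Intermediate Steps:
K = -6 (K = 3*(-2) = -6)
Q(O) = 2*O
X(B, G) = 2*B + 3*G (X(B, G) = (B + G) + (B + 2*G) = 2*B + 3*G)
r = -41 (r = 3*(2*(-6)) - 5 = 3*(-12) - 5 = -36 - 5 = -41)
-82*(X(-6, M) + r) = -82*((2*(-6) + 3*(-5)) - 41) = -82*((-12 - 15) - 41) = -82*(-27 - 41) = -82*(-68) = 5576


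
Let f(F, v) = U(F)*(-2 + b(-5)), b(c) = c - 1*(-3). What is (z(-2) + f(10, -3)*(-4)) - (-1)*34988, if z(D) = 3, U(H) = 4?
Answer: 35055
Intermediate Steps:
b(c) = 3 + c (b(c) = c + 3 = 3 + c)
f(F, v) = -16 (f(F, v) = 4*(-2 + (3 - 5)) = 4*(-2 - 2) = 4*(-4) = -16)
(z(-2) + f(10, -3)*(-4)) - (-1)*34988 = (3 - 16*(-4)) - (-1)*34988 = (3 + 64) - 1*(-34988) = 67 + 34988 = 35055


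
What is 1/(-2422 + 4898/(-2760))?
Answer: -1380/3344809 ≈ -0.00041258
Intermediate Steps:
1/(-2422 + 4898/(-2760)) = 1/(-2422 + 4898*(-1/2760)) = 1/(-2422 - 2449/1380) = 1/(-3344809/1380) = -1380/3344809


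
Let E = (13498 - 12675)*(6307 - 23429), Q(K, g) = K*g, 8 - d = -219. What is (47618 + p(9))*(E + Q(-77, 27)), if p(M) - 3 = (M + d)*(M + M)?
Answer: -731014973465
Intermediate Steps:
d = 227 (d = 8 - 1*(-219) = 8 + 219 = 227)
E = -14091406 (E = 823*(-17122) = -14091406)
p(M) = 3 + 2*M*(227 + M) (p(M) = 3 + (M + 227)*(M + M) = 3 + (227 + M)*(2*M) = 3 + 2*M*(227 + M))
(47618 + p(9))*(E + Q(-77, 27)) = (47618 + (3 + 2*9² + 454*9))*(-14091406 - 77*27) = (47618 + (3 + 2*81 + 4086))*(-14091406 - 2079) = (47618 + (3 + 162 + 4086))*(-14093485) = (47618 + 4251)*(-14093485) = 51869*(-14093485) = -731014973465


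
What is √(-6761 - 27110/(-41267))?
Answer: I*√11512629570559/41267 ≈ 82.221*I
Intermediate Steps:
√(-6761 - 27110/(-41267)) = √(-6761 - 27110*(-1/41267)) = √(-6761 + 27110/41267) = √(-278979077/41267) = I*√11512629570559/41267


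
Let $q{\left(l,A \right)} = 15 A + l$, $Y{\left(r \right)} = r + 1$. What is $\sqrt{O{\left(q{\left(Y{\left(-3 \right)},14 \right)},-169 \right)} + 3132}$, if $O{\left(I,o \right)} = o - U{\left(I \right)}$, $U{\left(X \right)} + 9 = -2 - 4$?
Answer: $\sqrt{2978} \approx 54.571$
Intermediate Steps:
$Y{\left(r \right)} = 1 + r$
$U{\left(X \right)} = -15$ ($U{\left(X \right)} = -9 - 6 = -15$)
$q{\left(l,A \right)} = l + 15 A$
$O{\left(I,o \right)} = 15 + o$ ($O{\left(I,o \right)} = o - -15 = o + 15 = 15 + o$)
$\sqrt{O{\left(q{\left(Y{\left(-3 \right)},14 \right)},-169 \right)} + 3132} = \sqrt{\left(15 - 169\right) + 3132} = \sqrt{-154 + 3132} = \sqrt{2978}$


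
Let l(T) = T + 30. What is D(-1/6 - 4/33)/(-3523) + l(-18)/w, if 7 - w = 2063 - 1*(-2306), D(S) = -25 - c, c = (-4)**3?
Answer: -2723/197017 ≈ -0.013821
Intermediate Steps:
c = -64
l(T) = 30 + T
D(S) = 39 (D(S) = -25 - 1*(-64) = -25 + 64 = 39)
w = -4362 (w = 7 - (2063 - 1*(-2306)) = 7 - (2063 + 2306) = 7 - 1*4369 = 7 - 4369 = -4362)
D(-1/6 - 4/33)/(-3523) + l(-18)/w = 39/(-3523) + (30 - 18)/(-4362) = 39*(-1/3523) + 12*(-1/4362) = -3/271 - 2/727 = -2723/197017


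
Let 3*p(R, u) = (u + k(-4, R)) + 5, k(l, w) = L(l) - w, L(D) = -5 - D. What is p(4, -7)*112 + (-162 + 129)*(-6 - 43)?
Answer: 4067/3 ≈ 1355.7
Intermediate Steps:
k(l, w) = -5 - l - w (k(l, w) = (-5 - l) - w = -5 - l - w)
p(R, u) = 4/3 - R/3 + u/3 (p(R, u) = ((u + (-5 - 1*(-4) - R)) + 5)/3 = ((u + (-5 + 4 - R)) + 5)/3 = ((u + (-1 - R)) + 5)/3 = ((-1 + u - R) + 5)/3 = (4 + u - R)/3 = 4/3 - R/3 + u/3)
p(4, -7)*112 + (-162 + 129)*(-6 - 43) = (4/3 - ⅓*4 + (⅓)*(-7))*112 + (-162 + 129)*(-6 - 43) = (4/3 - 4/3 - 7/3)*112 - 33*(-49) = -7/3*112 + 1617 = -784/3 + 1617 = 4067/3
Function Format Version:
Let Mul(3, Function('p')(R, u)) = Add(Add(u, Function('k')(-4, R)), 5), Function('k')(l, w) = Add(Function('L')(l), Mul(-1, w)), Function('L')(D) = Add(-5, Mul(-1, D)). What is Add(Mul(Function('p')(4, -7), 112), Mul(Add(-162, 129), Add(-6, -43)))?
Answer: Rational(4067, 3) ≈ 1355.7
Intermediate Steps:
Function('k')(l, w) = Add(-5, Mul(-1, l), Mul(-1, w)) (Function('k')(l, w) = Add(Add(-5, Mul(-1, l)), Mul(-1, w)) = Add(-5, Mul(-1, l), Mul(-1, w)))
Function('p')(R, u) = Add(Rational(4, 3), Mul(Rational(-1, 3), R), Mul(Rational(1, 3), u)) (Function('p')(R, u) = Mul(Rational(1, 3), Add(Add(u, Add(-5, Mul(-1, -4), Mul(-1, R))), 5)) = Mul(Rational(1, 3), Add(Add(u, Add(-5, 4, Mul(-1, R))), 5)) = Mul(Rational(1, 3), Add(Add(u, Add(-1, Mul(-1, R))), 5)) = Mul(Rational(1, 3), Add(Add(-1, u, Mul(-1, R)), 5)) = Mul(Rational(1, 3), Add(4, u, Mul(-1, R))) = Add(Rational(4, 3), Mul(Rational(-1, 3), R), Mul(Rational(1, 3), u)))
Add(Mul(Function('p')(4, -7), 112), Mul(Add(-162, 129), Add(-6, -43))) = Add(Mul(Add(Rational(4, 3), Mul(Rational(-1, 3), 4), Mul(Rational(1, 3), -7)), 112), Mul(Add(-162, 129), Add(-6, -43))) = Add(Mul(Add(Rational(4, 3), Rational(-4, 3), Rational(-7, 3)), 112), Mul(-33, -49)) = Add(Mul(Rational(-7, 3), 112), 1617) = Add(Rational(-784, 3), 1617) = Rational(4067, 3)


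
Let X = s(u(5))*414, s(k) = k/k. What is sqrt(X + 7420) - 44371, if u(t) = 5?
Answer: -44371 + sqrt(7834) ≈ -44283.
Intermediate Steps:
s(k) = 1
X = 414 (X = 1*414 = 414)
sqrt(X + 7420) - 44371 = sqrt(414 + 7420) - 44371 = sqrt(7834) - 44371 = -44371 + sqrt(7834)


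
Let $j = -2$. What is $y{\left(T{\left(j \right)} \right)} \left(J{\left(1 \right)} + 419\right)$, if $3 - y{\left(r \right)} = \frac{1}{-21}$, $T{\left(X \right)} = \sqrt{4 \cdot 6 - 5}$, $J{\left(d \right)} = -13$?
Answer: $\frac{3712}{3} \approx 1237.3$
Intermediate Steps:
$T{\left(X \right)} = \sqrt{19}$ ($T{\left(X \right)} = \sqrt{24 - 5} = \sqrt{19}$)
$y{\left(r \right)} = \frac{64}{21}$ ($y{\left(r \right)} = 3 - \frac{1}{-21} = 3 - - \frac{1}{21} = 3 + \frac{1}{21} = \frac{64}{21}$)
$y{\left(T{\left(j \right)} \right)} \left(J{\left(1 \right)} + 419\right) = \frac{64 \left(-13 + 419\right)}{21} = \frac{64}{21} \cdot 406 = \frac{3712}{3}$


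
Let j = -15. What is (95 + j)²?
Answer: 6400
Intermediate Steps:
(95 + j)² = (95 - 15)² = 80² = 6400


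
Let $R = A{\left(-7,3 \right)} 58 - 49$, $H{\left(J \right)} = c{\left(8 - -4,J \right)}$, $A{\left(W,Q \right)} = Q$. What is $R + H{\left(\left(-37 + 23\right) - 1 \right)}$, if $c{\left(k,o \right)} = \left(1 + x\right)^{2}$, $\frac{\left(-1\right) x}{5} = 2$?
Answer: $206$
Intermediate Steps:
$x = -10$ ($x = \left(-5\right) 2 = -10$)
$c{\left(k,o \right)} = 81$ ($c{\left(k,o \right)} = \left(1 - 10\right)^{2} = \left(-9\right)^{2} = 81$)
$H{\left(J \right)} = 81$
$R = 125$ ($R = 3 \cdot 58 - 49 = 174 - 49 = 125$)
$R + H{\left(\left(-37 + 23\right) - 1 \right)} = 125 + 81 = 206$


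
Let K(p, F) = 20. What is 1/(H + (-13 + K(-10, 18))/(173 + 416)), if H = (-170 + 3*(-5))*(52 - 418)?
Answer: 589/39881197 ≈ 1.4769e-5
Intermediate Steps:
H = 67710 (H = (-170 - 15)*(-366) = -185*(-366) = 67710)
1/(H + (-13 + K(-10, 18))/(173 + 416)) = 1/(67710 + (-13 + 20)/(173 + 416)) = 1/(67710 + 7/589) = 1/(39881197/589) = 589/39881197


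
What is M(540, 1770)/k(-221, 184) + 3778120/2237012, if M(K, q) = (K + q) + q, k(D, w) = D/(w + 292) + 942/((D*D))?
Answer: -3119830911964310/340337327921 ≈ -9166.9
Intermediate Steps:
k(D, w) = 942/D**2 + D/(292 + w) (k(D, w) = D/(292 + w) + 942/(D**2) = D/(292 + w) + 942/D**2 = 942/D**2 + D/(292 + w))
M(K, q) = K + 2*q
M(540, 1770)/k(-221, 184) + 3778120/2237012 = (540 + 2*1770)/(((275064 + (-221)**3 + 942*184)/((-221)**2*(292 + 184)))) + 3778120/2237012 = (540 + 3540)/(((1/48841)*(275064 - 10793861 + 173328)/476)) + 3778120*(1/2237012) = 4080/(((1/48841)*(1/476)*(-10345469))) + 944530/559253 = 4080/(-608557/1367548) + 944530/559253 = 4080*(-1367548/608557) + 944530/559253 = -5579595840/608557 + 944530/559253 = -3119830911964310/340337327921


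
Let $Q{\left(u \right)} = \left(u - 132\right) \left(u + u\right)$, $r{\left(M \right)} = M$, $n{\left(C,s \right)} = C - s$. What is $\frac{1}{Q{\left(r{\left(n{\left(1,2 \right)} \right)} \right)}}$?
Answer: $\frac{1}{266} \approx 0.0037594$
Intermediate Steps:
$Q{\left(u \right)} = 2 u \left(-132 + u\right)$ ($Q{\left(u \right)} = \left(-132 + u\right) 2 u = 2 u \left(-132 + u\right)$)
$\frac{1}{Q{\left(r{\left(n{\left(1,2 \right)} \right)} \right)}} = \frac{1}{2 \left(1 - 2\right) \left(-132 + \left(1 - 2\right)\right)} = \frac{1}{2 \left(-1\right) \left(-132 - 1\right)} = \frac{1}{2 \left(-1\right) \left(-133\right)} = \frac{1}{266}$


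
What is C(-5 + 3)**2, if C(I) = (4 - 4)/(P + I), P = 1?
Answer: 0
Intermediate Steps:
C(I) = 0 (C(I) = (4 - 4)/(1 + I) = 0/(1 + I) = 0)
C(-5 + 3)**2 = 0**2 = 0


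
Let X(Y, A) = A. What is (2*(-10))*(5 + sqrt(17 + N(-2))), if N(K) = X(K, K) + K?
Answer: -100 - 20*sqrt(13) ≈ -172.11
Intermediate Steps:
N(K) = 2*K (N(K) = K + K = 2*K)
(2*(-10))*(5 + sqrt(17 + N(-2))) = (2*(-10))*(5 + sqrt(17 + 2*(-2))) = -20*(5 + sqrt(17 - 4)) = -20*(5 + sqrt(13)) = -100 - 20*sqrt(13)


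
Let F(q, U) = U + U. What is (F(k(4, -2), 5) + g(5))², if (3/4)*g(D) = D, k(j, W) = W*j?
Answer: 2500/9 ≈ 277.78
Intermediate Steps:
g(D) = 4*D/3
F(q, U) = 2*U
(F(k(4, -2), 5) + g(5))² = (2*5 + (4/3)*5)² = (10 + 20/3)² = (50/3)² = 2500/9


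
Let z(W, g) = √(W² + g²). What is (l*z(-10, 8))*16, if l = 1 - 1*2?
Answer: -32*√41 ≈ -204.90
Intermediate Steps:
l = -1 (l = 1 - 2 = -1)
(l*z(-10, 8))*16 = -√((-10)² + 8²)*16 = -√(100 + 64)*16 = -√164*16 = -2*√41*16 = -32*√41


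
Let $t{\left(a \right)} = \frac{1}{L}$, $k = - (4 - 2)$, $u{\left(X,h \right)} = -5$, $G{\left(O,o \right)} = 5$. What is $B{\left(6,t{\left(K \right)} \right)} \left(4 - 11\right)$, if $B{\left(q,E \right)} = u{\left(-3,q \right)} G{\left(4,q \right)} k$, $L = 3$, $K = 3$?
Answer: $-350$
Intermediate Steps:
$k = -2$ ($k = - (4 - 2) = \left(-1\right) 2 = -2$)
$t{\left(a \right)} = \frac{1}{3}$
$B{\left(q,E \right)} = 50$ ($B{\left(q,E \right)} = \left(-5\right) 5 \left(-2\right) = \left(-25\right) \left(-2\right) = 50$)
$B{\left(6,t{\left(K \right)} \right)} \left(4 - 11\right) = 50 \left(4 - 11\right) = 50 \left(-7\right) = -350$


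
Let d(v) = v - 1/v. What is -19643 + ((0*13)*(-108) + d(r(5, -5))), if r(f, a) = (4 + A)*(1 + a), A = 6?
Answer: -787319/40 ≈ -19683.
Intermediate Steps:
r(f, a) = 10 + 10*a (r(f, a) = (4 + 6)*(1 + a) = 10*(1 + a) = 10 + 10*a)
-19643 + ((0*13)*(-108) + d(r(5, -5))) = -19643 + ((0*13)*(-108) + ((10 + 10*(-5)) - 1/(10 + 10*(-5)))) = -19643 + (0*(-108) + ((10 - 50) - 1/(10 - 50))) = -19643 + (0 + (-40 - 1/(-40))) = -19643 + (0 + (-40 - 1*(-1/40))) = -19643 + (0 + (-40 + 1/40)) = -19643 + (0 - 1599/40) = -19643 - 1599/40 = -787319/40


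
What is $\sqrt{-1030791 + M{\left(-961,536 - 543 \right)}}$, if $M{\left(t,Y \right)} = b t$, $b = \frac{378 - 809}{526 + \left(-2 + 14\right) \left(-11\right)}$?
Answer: $\frac{i \sqrt{159852680422}}{394} \approx 1014.8 i$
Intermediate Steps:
$b = - \frac{431}{394}$ ($b = - \frac{431}{526 + 12 \left(-11\right)} = - \frac{431}{526 - 132} = - \frac{431}{394} \approx -1.0939$)
$M{\left(t,Y \right)} = - \frac{431 t}{394}$
$\sqrt{-1030791 + M{\left(-961,536 - 543 \right)}} = \sqrt{-1030791 - - \frac{414191}{394}} = \sqrt{-1030791 + \frac{414191}{394}} = \sqrt{- \frac{405717463}{394}} = \frac{i \sqrt{159852680422}}{394}$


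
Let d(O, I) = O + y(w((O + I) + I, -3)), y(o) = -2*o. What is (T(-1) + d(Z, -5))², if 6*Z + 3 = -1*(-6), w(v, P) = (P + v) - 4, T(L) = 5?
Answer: 5929/4 ≈ 1482.3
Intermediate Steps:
w(v, P) = -4 + P + v
Z = ½ (Z = -½ + (-1*(-6))/6 = -½ + (⅙)*6 = -½ + 1 = ½ ≈ 0.50000)
d(O, I) = 14 - O - 4*I (d(O, I) = O - 2*(-4 - 3 + ((O + I) + I)) = O - 2*(-4 - 3 + ((I + O) + I)) = O - 2*(-4 - 3 + (O + 2*I)) = O - 2*(-7 + O + 2*I) = O + (14 - 4*I - 2*O) = 14 - O - 4*I)
(T(-1) + d(Z, -5))² = (5 + (14 - 1*½ - 4*(-5)))² = (5 + (14 - ½ + 20))² = (5 + 67/2)² = (77/2)² = 5929/4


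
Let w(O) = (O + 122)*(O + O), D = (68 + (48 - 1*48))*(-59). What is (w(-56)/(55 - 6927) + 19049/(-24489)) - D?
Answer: 84402901357/21036051 ≈ 4012.3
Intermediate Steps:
D = -4012 (D = (68 + (48 - 48))*(-59) = (68 + 0)*(-59) = 68*(-59) = -4012)
w(O) = 2*O*(122 + O) (w(O) = (122 + O)*(2*O) = 2*O*(122 + O))
(w(-56)/(55 - 6927) + 19049/(-24489)) - D = ((2*(-56)*(122 - 56))/(55 - 6927) + 19049/(-24489)) - 1*(-4012) = ((2*(-56)*66)/(-6872) + 19049*(-1/24489)) + 4012 = (-7392*(-1/6872) - 19049/24489) + 4012 = (924/859 - 19049/24489) + 4012 = 6264745/21036051 + 4012 = 84402901357/21036051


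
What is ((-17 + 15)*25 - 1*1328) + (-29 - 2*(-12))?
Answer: -1383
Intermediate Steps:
((-17 + 15)*25 - 1*1328) + (-29 - 2*(-12)) = (-2*25 - 1328) + (-29 + 24) = (-50 - 1328) - 5 = -1378 - 5 = -1383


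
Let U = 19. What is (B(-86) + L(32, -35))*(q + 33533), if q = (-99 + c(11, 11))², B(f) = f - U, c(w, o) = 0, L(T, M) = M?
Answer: -6066760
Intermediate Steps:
B(f) = -19 + f (B(f) = f - 1*19 = f - 19 = -19 + f)
q = 9801 (q = (-99 + 0)² = (-99)² = 9801)
(B(-86) + L(32, -35))*(q + 33533) = ((-19 - 86) - 35)*(9801 + 33533) = (-105 - 35)*43334 = -140*43334 = -6066760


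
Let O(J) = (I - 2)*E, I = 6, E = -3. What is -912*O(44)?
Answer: 10944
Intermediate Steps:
O(J) = -12 (O(J) = (6 - 2)*(-3) = 4*(-3) = -12)
-912*O(44) = -912*(-12) = 10944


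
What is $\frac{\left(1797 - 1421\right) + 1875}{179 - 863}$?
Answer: $- \frac{2251}{684} \approx -3.2909$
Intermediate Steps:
$\frac{\left(1797 - 1421\right) + 1875}{179 - 863} = \frac{376 + 1875}{-684} = 2251 \left(- \frac{1}{684}\right) = - \frac{2251}{684}$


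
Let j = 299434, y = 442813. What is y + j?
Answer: 742247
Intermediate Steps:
y + j = 442813 + 299434 = 742247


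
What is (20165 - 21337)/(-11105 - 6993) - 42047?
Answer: -380482717/9049 ≈ -42047.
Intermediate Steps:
(20165 - 21337)/(-11105 - 6993) - 42047 = -1172/(-18098) - 42047 = -1172*(-1/18098) - 42047 = 586/9049 - 42047 = -380482717/9049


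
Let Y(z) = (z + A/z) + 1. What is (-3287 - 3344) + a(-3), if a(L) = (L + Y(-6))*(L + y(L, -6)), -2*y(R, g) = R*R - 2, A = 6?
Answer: -13145/2 ≈ -6572.5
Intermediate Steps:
Y(z) = 1 + z + 6/z (Y(z) = (z + 6/z) + 1 = 1 + z + 6/z)
y(R, g) = 1 - R²/2 (y(R, g) = -(R*R - 2)/2 = -(R² - 2)/2 = -(-2 + R²)/2 = 1 - R²/2)
a(L) = (-6 + L)*(1 + L - L²/2) (a(L) = (L + (1 - 6 + 6/(-6)))*(L + (1 - L²/2)) = (L + (1 - 6 + 6*(-⅙)))*(1 + L - L²/2) = (L + (1 - 6 - 1))*(1 + L - L²/2) = (L - 6)*(1 + L - L²/2) = (-6 + L)*(1 + L - L²/2))
(-3287 - 3344) + a(-3) = (-3287 - 3344) + (-6 - 5*(-3) + 4*(-3)² - ½*(-3)³) = -6631 + (-6 + 15 + 4*9 - ½*(-27)) = -6631 + (-6 + 15 + 36 + 27/2) = -6631 + 117/2 = -13145/2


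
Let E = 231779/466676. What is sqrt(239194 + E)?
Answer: sqrt(265782293927663)/33334 ≈ 489.08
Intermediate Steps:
E = 231779/466676 (E = 231779*(1/466676) = 231779/466676 ≈ 0.49666)
sqrt(239194 + E) = sqrt(239194 + 231779/466676) = sqrt(111626330923/466676) = sqrt(265782293927663)/33334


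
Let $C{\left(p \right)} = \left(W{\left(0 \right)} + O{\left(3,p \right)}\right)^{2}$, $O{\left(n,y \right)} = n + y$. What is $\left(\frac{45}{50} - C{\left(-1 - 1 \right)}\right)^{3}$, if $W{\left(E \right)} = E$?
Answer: $- \frac{1}{1000} \approx -0.001$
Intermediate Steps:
$C{\left(p \right)} = \left(3 + p\right)^{2}$ ($C{\left(p \right)} = \left(0 + \left(3 + p\right)\right)^{2} = \left(3 + p\right)^{2}$)
$\left(\frac{45}{50} - C{\left(-1 - 1 \right)}\right)^{3} = \left(\frac{45}{50} - \left(3 - 2\right)^{2}\right)^{3} = \left(45 \cdot \frac{1}{50} - \left(3 - 2\right)^{2}\right)^{3} = \left(\frac{9}{10} - 1^{2}\right)^{3} = \left(\frac{9}{10} - 1\right)^{3} = \left(- \frac{1}{10}\right)^{3} = - \frac{1}{1000}$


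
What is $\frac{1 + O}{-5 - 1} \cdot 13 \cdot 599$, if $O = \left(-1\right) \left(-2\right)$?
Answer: $- \frac{7787}{2} \approx -3893.5$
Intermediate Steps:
$O = 2$
$\frac{1 + O}{-5 - 1} \cdot 13 \cdot 599 = \frac{1 + 2}{-5 - 1} \cdot 13 \cdot 599 = \frac{3}{-6} \cdot 13 \cdot 599 = 3 \left(- \frac{1}{6}\right) 13 \cdot 599 = \left(- \frac{1}{2}\right) 13 \cdot 599 = \left(- \frac{13}{2}\right) 599 = - \frac{7787}{2}$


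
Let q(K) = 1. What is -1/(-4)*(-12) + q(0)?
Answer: -2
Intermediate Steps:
-1/(-4)*(-12) + q(0) = -1/(-4)*(-12) + 1 = -1*(-¼)*(-12) + 1 = (¼)*(-12) + 1 = -3 + 1 = -2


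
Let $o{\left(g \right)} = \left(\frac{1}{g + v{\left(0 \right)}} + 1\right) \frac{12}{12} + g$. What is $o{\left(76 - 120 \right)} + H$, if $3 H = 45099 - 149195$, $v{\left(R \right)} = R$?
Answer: $- \frac{4585903}{132} \approx -34742.0$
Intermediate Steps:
$H = - \frac{104096}{3}$ ($H = \frac{45099 - 149195}{3} = \frac{1}{3} \left(-104096\right) = - \frac{104096}{3} \approx -34699.0$)
$o{\left(g \right)} = 1 + g + \frac{1}{g}$ ($o{\left(g \right)} = \left(\frac{1}{g + 0} + 1\right) \frac{12}{12} + g = \left(\frac{1}{g} + 1\right) 12 \cdot \frac{1}{12} + g = \left(1 + \frac{1}{g}\right) 1 + g = \left(1 + \frac{1}{g}\right) + g = 1 + g + \frac{1}{g}$)
$o{\left(76 - 120 \right)} + H = \left(1 + \left(76 - 120\right) + \frac{1}{76 - 120}\right) - \frac{104096}{3} = \left(1 - 44 + \frac{1}{-44}\right) - \frac{104096}{3} = \left(1 - 44 - \frac{1}{44}\right) - \frac{104096}{3} = - \frac{1893}{44} - \frac{104096}{3} = - \frac{4585903}{132}$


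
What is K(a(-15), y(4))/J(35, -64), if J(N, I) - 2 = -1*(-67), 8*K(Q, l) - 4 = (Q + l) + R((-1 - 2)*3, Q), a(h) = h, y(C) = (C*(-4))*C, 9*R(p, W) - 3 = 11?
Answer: -661/4968 ≈ -0.13305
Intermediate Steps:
R(p, W) = 14/9 (R(p, W) = ⅓ + (⅑)*11 = ⅓ + 11/9 = 14/9)
y(C) = -4*C² (y(C) = (-4*C)*C = -4*C²)
K(Q, l) = 25/36 + Q/8 + l/8 (K(Q, l) = ½ + ((Q + l) + 14/9)/8 = ½ + (14/9 + Q + l)/8 = ½ + (7/36 + Q/8 + l/8) = 25/36 + Q/8 + l/8)
J(N, I) = 69 (J(N, I) = 2 - 1*(-67) = 2 + 67 = 69)
K(a(-15), y(4))/J(35, -64) = (25/36 + (⅛)*(-15) + (-4*4²)/8)/69 = (25/36 - 15/8 + (-4*16)/8)*(1/69) = (25/36 - 15/8 + (⅛)*(-64))*(1/69) = (25/36 - 15/8 - 8)*(1/69) = -661/72*1/69 = -661/4968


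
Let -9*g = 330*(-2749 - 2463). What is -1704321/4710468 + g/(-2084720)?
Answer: -5060493083/11159098692 ≈ -0.45349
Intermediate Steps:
g = 573320/3 (g = -110*(-2749 - 2463)/3 = -110*(-5212)/3 = -1/9*(-1719960) = 573320/3 ≈ 1.9111e+5)
-1704321/4710468 + g/(-2084720) = -1704321/4710468 + (573320/3)/(-2084720) = -1704321*1/4710468 + (573320/3)*(-1/2084720) = -568107/1570156 - 1303/14214 = -5060493083/11159098692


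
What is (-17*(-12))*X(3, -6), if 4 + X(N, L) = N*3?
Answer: 1020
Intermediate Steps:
X(N, L) = -4 + 3*N (X(N, L) = -4 + N*3 = -4 + 3*N)
(-17*(-12))*X(3, -6) = (-17*(-12))*(-4 + 3*3) = 204*(-4 + 9) = 204*5 = 1020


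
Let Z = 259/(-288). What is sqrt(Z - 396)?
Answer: I*sqrt(228614)/24 ≈ 19.922*I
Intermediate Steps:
Z = -259/288 (Z = 259*(-1/288) = -259/288 ≈ -0.89931)
sqrt(Z - 396) = sqrt(-259/288 - 396) = sqrt(-114307/288) = I*sqrt(228614)/24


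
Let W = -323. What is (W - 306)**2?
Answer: 395641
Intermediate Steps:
(W - 306)**2 = (-323 - 306)**2 = (-629)**2 = 395641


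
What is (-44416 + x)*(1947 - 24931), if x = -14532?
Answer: 1354860832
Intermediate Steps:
(-44416 + x)*(1947 - 24931) = (-44416 - 14532)*(1947 - 24931) = -58948*(-22984) = 1354860832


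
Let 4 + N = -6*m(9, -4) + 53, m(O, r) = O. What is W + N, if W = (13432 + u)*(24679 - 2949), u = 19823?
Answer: 722631145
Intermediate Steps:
W = 722631150 (W = (13432 + 19823)*(24679 - 2949) = 33255*21730 = 722631150)
N = -5 (N = -4 + (-6*9 + 53) = -4 + (-54 + 53) = -4 - 1 = -5)
W + N = 722631150 - 5 = 722631145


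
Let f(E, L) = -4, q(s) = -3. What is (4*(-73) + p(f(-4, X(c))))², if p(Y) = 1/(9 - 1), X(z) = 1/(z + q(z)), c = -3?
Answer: 5452225/64 ≈ 85191.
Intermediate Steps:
X(z) = 1/(-3 + z) (X(z) = 1/(z - 3) = 1/(-3 + z))
p(Y) = ⅛ (p(Y) = 1/8 = ⅛)
(4*(-73) + p(f(-4, X(c))))² = (4*(-73) + ⅛)² = (-292 + ⅛)² = (-2335/8)² = 5452225/64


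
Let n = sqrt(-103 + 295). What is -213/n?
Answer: -71*sqrt(3)/8 ≈ -15.372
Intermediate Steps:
n = 8*sqrt(3) (n = sqrt(192) = 8*sqrt(3) ≈ 13.856)
-213/n = -213*sqrt(3)/24 = -71*sqrt(3)/8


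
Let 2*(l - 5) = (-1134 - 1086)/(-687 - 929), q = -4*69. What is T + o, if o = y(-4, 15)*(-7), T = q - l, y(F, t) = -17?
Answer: -131451/808 ≈ -162.69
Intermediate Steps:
q = -276
l = 4595/808 (l = 5 + ((-1134 - 1086)/(-687 - 929))/2 = 5 + (-2220/(-1616))/2 = 5 + (-2220*(-1/1616))/2 = 5 + (1/2)*(555/404) = 5 + 555/808 = 4595/808 ≈ 5.6869)
T = -227603/808 (T = -276 - 1*4595/808 = -276 - 4595/808 = -227603/808 ≈ -281.69)
o = 119 (o = -17*(-7) = 119)
T + o = -227603/808 + 119 = -131451/808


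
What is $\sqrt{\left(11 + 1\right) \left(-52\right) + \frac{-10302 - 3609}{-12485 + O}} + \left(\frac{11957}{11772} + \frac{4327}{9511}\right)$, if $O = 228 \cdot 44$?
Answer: $\frac{164660471}{111963492} + \frac{3 i \sqrt{413401637}}{2453} \approx 1.4707 + 24.866 i$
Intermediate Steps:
$O = 10032$
$\sqrt{\left(11 + 1\right) \left(-52\right) + \frac{-10302 - 3609}{-12485 + O}} + \left(\frac{11957}{11772} + \frac{4327}{9511}\right) = \sqrt{\left(11 + 1\right) \left(-52\right) + \frac{-10302 - 3609}{-12485 + 10032}} + \left(\frac{11957}{11772} + \frac{4327}{9511}\right) = \sqrt{12 \left(-52\right) - \frac{13911}{-2453}} + \left(11957 \cdot \frac{1}{11772} + 4327 \cdot \frac{1}{9511}\right) = \sqrt{-624 - - \frac{13911}{2453}} + \left(\frac{11957}{11772} + \frac{4327}{9511}\right) = \sqrt{-624 + \frac{13911}{2453}} + \frac{164660471}{111963492} = \sqrt{- \frac{1516761}{2453}} + \frac{164660471}{111963492} = \frac{3 i \sqrt{413401637}}{2453} + \frac{164660471}{111963492} = \frac{164660471}{111963492} + \frac{3 i \sqrt{413401637}}{2453}$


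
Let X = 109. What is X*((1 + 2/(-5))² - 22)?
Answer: -58969/25 ≈ -2358.8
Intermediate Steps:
X*((1 + 2/(-5))² - 22) = 109*((1 + 2/(-5))² - 22) = 109*((1 + 2*(-⅕))² - 22) = 109*((1 - ⅖)² - 22) = 109*((⅗)² - 22) = 109*(9/25 - 22) = 109*(-541/25) = -58969/25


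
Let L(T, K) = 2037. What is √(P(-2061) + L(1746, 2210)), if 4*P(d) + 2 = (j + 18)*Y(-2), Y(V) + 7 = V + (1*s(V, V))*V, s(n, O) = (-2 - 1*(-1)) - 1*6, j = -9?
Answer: √8191/2 ≈ 45.252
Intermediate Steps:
s(n, O) = -7 (s(n, O) = (-2 + 1) - 6 = -1 - 6 = -7)
Y(V) = -7 - 6*V (Y(V) = -7 + (V + (1*(-7))*V) = -7 + (V - 7*V) = -7 - 6*V)
P(d) = 43/4 (P(d) = -½ + ((-9 + 18)*(-7 - 6*(-2)))/4 = -½ + (9*(-7 + 12))/4 = -½ + (9*5)/4 = -½ + (¼)*45 = -½ + 45/4 = 43/4)
√(P(-2061) + L(1746, 2210)) = √(43/4 + 2037) = √(8191/4) = √8191/2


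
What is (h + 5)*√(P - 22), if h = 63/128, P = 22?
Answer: 0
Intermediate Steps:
h = 63/128 (h = 63*(1/128) = 63/128 ≈ 0.49219)
(h + 5)*√(P - 22) = (63/128 + 5)*√(22 - 22) = 703*√0/128 = (703/128)*0 = 0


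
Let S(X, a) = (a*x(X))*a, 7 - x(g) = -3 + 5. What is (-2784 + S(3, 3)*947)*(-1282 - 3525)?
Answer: -191467617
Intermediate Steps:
x(g) = 5 (x(g) = 7 - (-3 + 5) = 7 - 1*2 = 7 - 2 = 5)
S(X, a) = 5*a² (S(X, a) = (a*5)*a = (5*a)*a = 5*a²)
(-2784 + S(3, 3)*947)*(-1282 - 3525) = (-2784 + (5*3²)*947)*(-1282 - 3525) = (-2784 + (5*9)*947)*(-4807) = (-2784 + 45*947)*(-4807) = (-2784 + 42615)*(-4807) = 39831*(-4807) = -191467617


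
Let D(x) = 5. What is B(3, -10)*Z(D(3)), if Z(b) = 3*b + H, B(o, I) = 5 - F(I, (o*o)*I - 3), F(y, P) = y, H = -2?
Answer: 195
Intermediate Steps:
B(o, I) = 5 - I
Z(b) = -2 + 3*b (Z(b) = 3*b - 2 = -2 + 3*b)
B(3, -10)*Z(D(3)) = (5 - 1*(-10))*(-2 + 3*5) = (5 + 10)*(-2 + 15) = 15*13 = 195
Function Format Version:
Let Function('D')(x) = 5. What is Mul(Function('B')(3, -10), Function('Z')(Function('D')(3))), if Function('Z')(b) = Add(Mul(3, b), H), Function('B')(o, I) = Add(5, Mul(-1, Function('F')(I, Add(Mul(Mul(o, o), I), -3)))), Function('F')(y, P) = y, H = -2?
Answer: 195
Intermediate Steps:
Function('B')(o, I) = Add(5, Mul(-1, I))
Function('Z')(b) = Add(-2, Mul(3, b)) (Function('Z')(b) = Add(Mul(3, b), -2) = Add(-2, Mul(3, b)))
Mul(Function('B')(3, -10), Function('Z')(Function('D')(3))) = Mul(Add(5, Mul(-1, -10)), Add(-2, Mul(3, 5))) = Mul(Add(5, 10), Add(-2, 15)) = Mul(15, 13) = 195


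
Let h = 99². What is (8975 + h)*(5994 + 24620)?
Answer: 574808464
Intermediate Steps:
h = 9801
(8975 + h)*(5994 + 24620) = (8975 + 9801)*(5994 + 24620) = 18776*30614 = 574808464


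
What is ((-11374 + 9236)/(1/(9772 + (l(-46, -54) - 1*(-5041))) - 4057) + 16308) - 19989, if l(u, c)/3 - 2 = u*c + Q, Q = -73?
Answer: -329273381627/89464963 ≈ -3680.5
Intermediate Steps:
l(u, c) = -213 + 3*c*u (l(u, c) = 6 + 3*(u*c - 73) = 6 + 3*(c*u - 73) = 6 + 3*(-73 + c*u) = 6 + (-219 + 3*c*u) = -213 + 3*c*u)
((-11374 + 9236)/(1/(9772 + (l(-46, -54) - 1*(-5041))) - 4057) + 16308) - 19989 = ((-11374 + 9236)/(1/(9772 + ((-213 + 3*(-54)*(-46)) - 1*(-5041))) - 4057) + 16308) - 19989 = (-2138/(1/(9772 + ((-213 + 7452) + 5041)) - 4057) + 16308) - 19989 = (-2138/(1/(9772 + (7239 + 5041)) - 4057) + 16308) - 19989 = (-2138/(1/(9772 + 12280) - 4057) + 16308) - 19989 = (-2138/(1/22052 - 4057) + 16308) - 19989 = (-2138/(-89464963/22052) + 16308) - 19989 = (-2138*(-22052/89464963) + 16308) - 19989 = (47147176/89464963 + 16308) - 19989 = 1459041763780/89464963 - 19989 = -329273381627/89464963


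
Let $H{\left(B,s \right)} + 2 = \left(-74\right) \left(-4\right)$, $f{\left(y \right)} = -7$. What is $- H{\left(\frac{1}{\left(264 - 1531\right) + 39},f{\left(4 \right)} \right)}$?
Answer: $-294$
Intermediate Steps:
$H{\left(B,s \right)} = 294$ ($H{\left(B,s \right)} = -2 - -296 = -2 + 296 = 294$)
$- H{\left(\frac{1}{\left(264 - 1531\right) + 39},f{\left(4 \right)} \right)} = \left(-1\right) 294 = -294$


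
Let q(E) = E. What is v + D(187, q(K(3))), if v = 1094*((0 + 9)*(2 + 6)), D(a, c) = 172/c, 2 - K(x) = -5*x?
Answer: 1339228/17 ≈ 78778.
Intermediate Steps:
K(x) = 2 + 5*x (K(x) = 2 - (-5)*x = 2 + 5*x)
v = 78768 (v = 1094*(9*8) = 1094*72 = 78768)
v + D(187, q(K(3))) = 78768 + 172/(2 + 5*3) = 78768 + 172/(2 + 15) = 78768 + 172/17 = 1339228/17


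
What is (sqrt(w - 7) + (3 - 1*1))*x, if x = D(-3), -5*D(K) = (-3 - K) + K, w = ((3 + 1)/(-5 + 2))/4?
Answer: 6/5 + I*sqrt(66)/5 ≈ 1.2 + 1.6248*I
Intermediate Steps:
w = -1/3 (w = (4/(-3))*(1/4) = (4*(-1/3))*(1/4) = -4/3*1/4 = -1/3 ≈ -0.33333)
D(K) = 3/5 (D(K) = -((-3 - K) + K)/5 = -1/5*(-3) = 3/5)
x = 3/5 ≈ 0.60000
(sqrt(w - 7) + (3 - 1*1))*x = (sqrt(-1/3 - 7) + (3 - 1*1))*(3/5) = (sqrt(-22/3) + (3 - 1))*(3/5) = (I*sqrt(66)/3 + 2)*(3/5) = (2 + I*sqrt(66)/3)*(3/5) = 6/5 + I*sqrt(66)/5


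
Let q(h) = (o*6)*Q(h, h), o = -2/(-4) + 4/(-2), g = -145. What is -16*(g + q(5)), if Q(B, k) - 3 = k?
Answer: 3472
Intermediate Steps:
o = -3/2 (o = -2*(-¼) + 4*(-½) = ½ - 2 = -3/2 ≈ -1.5000)
Q(B, k) = 3 + k
q(h) = -27 - 9*h (q(h) = (-3/2*6)*(3 + h) = -9*(3 + h) = -27 - 9*h)
-16*(g + q(5)) = -16*(-145 + (-27 - 9*5)) = -16*(-145 + (-27 - 45)) = -16*(-145 - 72) = -16*(-217) = 3472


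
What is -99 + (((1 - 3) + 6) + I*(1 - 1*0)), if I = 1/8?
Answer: -759/8 ≈ -94.875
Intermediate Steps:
I = ⅛ ≈ 0.12500
-99 + (((1 - 3) + 6) + I*(1 - 1*0)) = -99 + (((1 - 3) + 6) + (1 - 1*0)/8) = -99 + ((-2 + 6) + (1 + 0)/8) = -99 + (4 + (⅛)*1) = -99 + (4 + ⅛) = -99 + 33/8 = -759/8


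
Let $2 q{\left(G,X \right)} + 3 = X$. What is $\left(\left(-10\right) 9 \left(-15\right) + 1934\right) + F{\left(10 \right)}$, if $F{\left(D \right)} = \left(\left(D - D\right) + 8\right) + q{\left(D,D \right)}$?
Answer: $\frac{6591}{2} \approx 3295.5$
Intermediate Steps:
$q{\left(G,X \right)} = - \frac{3}{2} + \frac{X}{2}$
$F{\left(D \right)} = \frac{13}{2} + \frac{D}{2}$ ($F{\left(D \right)} = \left(\left(D - D\right) + 8\right) + \left(- \frac{3}{2} + \frac{D}{2}\right) = \left(0 + 8\right) + \left(- \frac{3}{2} + \frac{D}{2}\right) = 8 + \left(- \frac{3}{2} + \frac{D}{2}\right) = \frac{13}{2} + \frac{D}{2}$)
$\left(\left(-10\right) 9 \left(-15\right) + 1934\right) + F{\left(10 \right)} = \left(\left(-10\right) 9 \left(-15\right) + 1934\right) + \left(\frac{13}{2} + \frac{1}{2} \cdot 10\right) = \left(\left(-90\right) \left(-15\right) + 1934\right) + \left(\frac{13}{2} + 5\right) = \left(1350 + 1934\right) + \frac{23}{2} = 3284 + \frac{23}{2} = \frac{6591}{2}$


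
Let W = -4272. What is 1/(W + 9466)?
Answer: 1/5194 ≈ 0.00019253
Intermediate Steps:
1/(W + 9466) = 1/(-4272 + 9466) = 1/5194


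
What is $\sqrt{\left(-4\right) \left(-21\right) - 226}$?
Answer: $i \sqrt{142} \approx 11.916 i$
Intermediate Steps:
$\sqrt{\left(-4\right) \left(-21\right) - 226} = \sqrt{84 - 226} = \sqrt{-142} = i \sqrt{142}$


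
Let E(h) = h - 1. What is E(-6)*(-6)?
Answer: 42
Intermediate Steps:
E(h) = -1 + h
E(-6)*(-6) = (-1 - 6)*(-6) = -7*(-6) = 42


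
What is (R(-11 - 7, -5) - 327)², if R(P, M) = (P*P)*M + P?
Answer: 3861225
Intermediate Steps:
R(P, M) = P + M*P² (R(P, M) = P²*M + P = M*P² + P = P + M*P²)
(R(-11 - 7, -5) - 327)² = ((-11 - 7)*(1 - 5*(-11 - 7)) - 327)² = (-18*(1 - 5*(-18)) - 327)² = (-18*(1 + 90) - 327)² = (-18*91 - 327)² = (-1638 - 327)² = (-1965)² = 3861225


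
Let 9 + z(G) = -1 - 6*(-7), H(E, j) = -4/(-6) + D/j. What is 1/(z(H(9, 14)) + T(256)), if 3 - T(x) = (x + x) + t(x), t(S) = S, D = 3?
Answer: -1/733 ≈ -0.0013643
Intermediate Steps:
H(E, j) = 2/3 + 3/j (H(E, j) = -4/(-6) + 3/j = -4*(-1/6) + 3/j = 2/3 + 3/j)
z(G) = 32 (z(G) = -9 + (-1 - 6*(-7)) = -9 + (-1 + 42) = -9 + 41 = 32)
T(x) = 3 - 3*x (T(x) = 3 - ((x + x) + x) = 3 - (2*x + x) = 3 - 3*x)
1/(z(H(9, 14)) + T(256)) = 1/(32 + (3 - 3*256)) = 1/(32 + (3 - 768)) = 1/(32 - 765) = 1/(-733) = -1/733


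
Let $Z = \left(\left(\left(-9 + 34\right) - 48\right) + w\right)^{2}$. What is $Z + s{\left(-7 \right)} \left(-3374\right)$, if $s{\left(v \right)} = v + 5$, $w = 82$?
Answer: $10229$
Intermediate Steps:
$s{\left(v \right)} = 5 + v$
$Z = 3481$ ($Z = \left(\left(\left(-9 + 34\right) - 48\right) + 82\right)^{2} = \left(\left(25 - 48\right) + 82\right)^{2} = \left(-23 + 82\right)^{2} = 59^{2} = 3481$)
$Z + s{\left(-7 \right)} \left(-3374\right) = 3481 + \left(5 - 7\right) \left(-3374\right) = 3481 - -6748 = 3481 + 6748 = 10229$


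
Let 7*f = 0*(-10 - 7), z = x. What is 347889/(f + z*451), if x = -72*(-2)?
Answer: 115963/21648 ≈ 5.3568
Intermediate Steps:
x = 144
z = 144
f = 0 (f = (0*(-10 - 7))/7 = (0*(-17))/7 = (⅐)*0 = 0)
347889/(f + z*451) = 347889/(0 + 144*451) = 347889/(0 + 64944) = 347889/64944 = 347889*(1/64944) = 115963/21648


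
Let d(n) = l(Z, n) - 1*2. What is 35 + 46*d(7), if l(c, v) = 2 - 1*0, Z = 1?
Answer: 35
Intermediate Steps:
l(c, v) = 2 (l(c, v) = 2 + 0 = 2)
d(n) = 0 (d(n) = 2 - 1*2 = 2 - 2 = 0)
35 + 46*d(7) = 35 + 46*0 = 35 + 0 = 35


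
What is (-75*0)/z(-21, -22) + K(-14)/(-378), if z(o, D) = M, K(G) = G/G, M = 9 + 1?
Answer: -1/378 ≈ -0.0026455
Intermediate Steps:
M = 10
K(G) = 1
z(o, D) = 10
(-75*0)/z(-21, -22) + K(-14)/(-378) = -75*0/10 + 1/(-378) = 0*(⅒) + 1*(-1/378) = 0 - 1/378 = -1/378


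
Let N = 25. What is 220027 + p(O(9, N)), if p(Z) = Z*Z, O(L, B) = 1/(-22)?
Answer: 106493069/484 ≈ 2.2003e+5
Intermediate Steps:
O(L, B) = -1/22
p(Z) = Z**2
220027 + p(O(9, N)) = 220027 + (-1/22)**2 = 220027 + 1/484 = 106493069/484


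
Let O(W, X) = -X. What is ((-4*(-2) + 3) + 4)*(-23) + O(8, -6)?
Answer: -339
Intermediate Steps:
((-4*(-2) + 3) + 4)*(-23) + O(8, -6) = ((-4*(-2) + 3) + 4)*(-23) - 1*(-6) = ((8 + 3) + 4)*(-23) + 6 = (11 + 4)*(-23) + 6 = 15*(-23) + 6 = -345 + 6 = -339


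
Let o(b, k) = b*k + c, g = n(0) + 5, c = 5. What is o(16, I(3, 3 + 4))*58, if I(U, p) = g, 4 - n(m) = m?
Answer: 8642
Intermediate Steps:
n(m) = 4 - m
g = 9 (g = (4 - 1*0) + 5 = (4 + 0) + 5 = 4 + 5 = 9)
I(U, p) = 9
o(b, k) = 5 + b*k (o(b, k) = b*k + 5 = 5 + b*k)
o(16, I(3, 3 + 4))*58 = (5 + 16*9)*58 = (5 + 144)*58 = 149*58 = 8642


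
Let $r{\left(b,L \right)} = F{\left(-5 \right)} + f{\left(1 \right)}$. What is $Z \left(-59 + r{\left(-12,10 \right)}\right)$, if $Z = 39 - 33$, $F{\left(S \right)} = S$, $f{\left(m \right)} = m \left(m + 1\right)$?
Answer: $-372$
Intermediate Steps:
$f{\left(m \right)} = m \left(1 + m\right)$
$r{\left(b,L \right)} = -3$ ($r{\left(b,L \right)} = -5 + 1 \left(1 + 1\right) = -5 + 1 \cdot 2 = -5 + 2 = -3$)
$Z = 6$ ($Z = 39 - 33 = 6$)
$Z \left(-59 + r{\left(-12,10 \right)}\right) = 6 \left(-59 - 3\right) = 6 \left(-62\right) = -372$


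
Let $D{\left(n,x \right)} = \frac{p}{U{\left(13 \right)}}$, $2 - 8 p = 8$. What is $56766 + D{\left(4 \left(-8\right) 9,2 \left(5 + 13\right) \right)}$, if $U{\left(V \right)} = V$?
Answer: $\frac{2951829}{52} \approx 56766.0$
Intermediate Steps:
$p = - \frac{3}{4}$ ($p = \frac{1}{4} - 1 = - \frac{3}{4} \approx -0.75$)
$D{\left(n,x \right)} = - \frac{3}{52}$ ($D{\left(n,x \right)} = - \frac{3}{4 \cdot 13} = \left(- \frac{3}{4}\right) \frac{1}{13} = - \frac{3}{52}$)
$56766 + D{\left(4 \left(-8\right) 9,2 \left(5 + 13\right) \right)} = 56766 - \frac{3}{52} = \frac{2951829}{52}$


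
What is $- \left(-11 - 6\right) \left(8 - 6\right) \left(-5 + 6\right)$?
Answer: $34$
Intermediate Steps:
$- \left(-11 - 6\right) \left(8 - 6\right) \left(-5 + 6\right) = - \left(-17\right) 2 \cdot 1 = - \left(-17\right) 2 = \left(-1\right) \left(-34\right) = 34$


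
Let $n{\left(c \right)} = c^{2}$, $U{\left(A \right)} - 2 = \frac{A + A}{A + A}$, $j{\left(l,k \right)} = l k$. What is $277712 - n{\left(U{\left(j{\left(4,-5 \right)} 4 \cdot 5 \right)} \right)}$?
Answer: $277703$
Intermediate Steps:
$j{\left(l,k \right)} = k l$
$U{\left(A \right)} = 3$ ($U{\left(A \right)} = 2 + \frac{A + A}{A + A} = 2 + \frac{2 A}{2 A} = 2 + 2 A \frac{1}{2 A} = 2 + 1 = 3$)
$277712 - n{\left(U{\left(j{\left(4,-5 \right)} 4 \cdot 5 \right)} \right)} = 277712 - 3^{2} = 277712 - 9 = 277703$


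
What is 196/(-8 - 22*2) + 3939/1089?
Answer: -718/4719 ≈ -0.15215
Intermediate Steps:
196/(-8 - 22*2) + 3939/1089 = 196/(-8 - 44) + 3939*(1/1089) = 196/(-52) + 1313/363 = 196*(-1/52) + 1313/363 = -49/13 + 1313/363 = -718/4719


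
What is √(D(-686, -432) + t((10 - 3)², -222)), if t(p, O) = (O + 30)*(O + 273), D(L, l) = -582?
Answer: I*√10374 ≈ 101.85*I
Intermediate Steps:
t(p, O) = (30 + O)*(273 + O)
√(D(-686, -432) + t((10 - 3)², -222)) = √(-582 + (8190 + (-222)² + 303*(-222))) = √(-582 + (8190 + 49284 - 67266)) = √(-582 - 9792) = √(-10374) = I*√10374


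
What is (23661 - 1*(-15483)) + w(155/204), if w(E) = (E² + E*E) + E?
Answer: 814548187/20808 ≈ 39146.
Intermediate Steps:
w(E) = E + 2*E² (w(E) = (E² + E²) + E = 2*E² + E = E + 2*E²)
(23661 - 1*(-15483)) + w(155/204) = (23661 - 1*(-15483)) + (155/204)*(1 + 2*(155/204)) = (23661 + 15483) + (155*(1/204))*(1 + 2*(155*(1/204))) = 39144 + 155*(1 + 2*(155/204))/204 = 39144 + 155*(1 + 155/102)/204 = 39144 + (155/204)*(257/102) = 39144 + 39835/20808 = 814548187/20808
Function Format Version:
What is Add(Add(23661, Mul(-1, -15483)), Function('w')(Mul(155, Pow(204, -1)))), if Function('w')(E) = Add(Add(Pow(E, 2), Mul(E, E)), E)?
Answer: Rational(814548187, 20808) ≈ 39146.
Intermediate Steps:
Function('w')(E) = Add(E, Mul(2, Pow(E, 2))) (Function('w')(E) = Add(Add(Pow(E, 2), Pow(E, 2)), E) = Add(Mul(2, Pow(E, 2)), E) = Add(E, Mul(2, Pow(E, 2))))
Add(Add(23661, Mul(-1, -15483)), Function('w')(Mul(155, Pow(204, -1)))) = Add(Add(23661, Mul(-1, -15483)), Mul(Mul(155, Pow(204, -1)), Add(1, Mul(2, Mul(155, Pow(204, -1)))))) = Add(Add(23661, 15483), Mul(Mul(155, Rational(1, 204)), Add(1, Mul(2, Mul(155, Rational(1, 204)))))) = Add(39144, Mul(Rational(155, 204), Add(1, Mul(2, Rational(155, 204))))) = Add(39144, Mul(Rational(155, 204), Add(1, Rational(155, 102)))) = Add(39144, Mul(Rational(155, 204), Rational(257, 102))) = Add(39144, Rational(39835, 20808)) = Rational(814548187, 20808)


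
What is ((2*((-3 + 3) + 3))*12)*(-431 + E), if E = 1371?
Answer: 67680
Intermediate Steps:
((2*((-3 + 3) + 3))*12)*(-431 + E) = ((2*((-3 + 3) + 3))*12)*(-431 + 1371) = ((2*(0 + 3))*12)*940 = ((2*3)*12)*940 = (6*12)*940 = 72*940 = 67680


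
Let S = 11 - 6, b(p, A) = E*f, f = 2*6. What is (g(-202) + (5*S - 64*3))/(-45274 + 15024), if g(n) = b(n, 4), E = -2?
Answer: 191/30250 ≈ 0.0063140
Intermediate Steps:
f = 12
b(p, A) = -24 (b(p, A) = -2*12 = -24)
S = 5
g(n) = -24
(g(-202) + (5*S - 64*3))/(-45274 + 15024) = (-24 + (5*5 - 64*3))/(-45274 + 15024) = (-24 + (25 - 192))/(-30250) = (-24 - 167)*(-1/30250) = -191*(-1/30250) = 191/30250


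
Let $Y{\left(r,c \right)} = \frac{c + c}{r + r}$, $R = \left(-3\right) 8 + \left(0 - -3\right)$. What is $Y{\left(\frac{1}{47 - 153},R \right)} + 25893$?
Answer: $28119$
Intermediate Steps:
$R = -21$ ($R = -24 + \left(0 + 3\right) = -24 + 3 = -21$)
$Y{\left(r,c \right)} = \frac{c}{r}$ ($Y{\left(r,c \right)} = \frac{2 c}{2 r} = 2 c \frac{1}{2 r} = \frac{c}{r}$)
$Y{\left(\frac{1}{47 - 153},R \right)} + 25893 = - \frac{21}{\frac{1}{47 - 153}} + 25893 = - \frac{21}{\frac{1}{-106}} + 25893 = - \frac{21}{- \frac{1}{106}} + 25893 = \left(-21\right) \left(-106\right) + 25893 = 2226 + 25893 = 28119$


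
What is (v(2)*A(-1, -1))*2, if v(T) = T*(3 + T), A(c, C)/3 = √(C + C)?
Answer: 60*I*√2 ≈ 84.853*I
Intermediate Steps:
A(c, C) = 3*√2*√C (A(c, C) = 3*√(C + C) = 3*√(2*C) = 3*(√2*√C) = 3*√2*√C)
(v(2)*A(-1, -1))*2 = ((2*(3 + 2))*(3*√2*√(-1)))*2 = ((2*5)*(3*√2*I))*2 = (10*(3*I*√2))*2 = (30*I*√2)*2 = 60*I*√2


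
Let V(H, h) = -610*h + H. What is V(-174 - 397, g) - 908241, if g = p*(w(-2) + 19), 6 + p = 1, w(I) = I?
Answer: -856962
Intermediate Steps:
p = -5 (p = -6 + 1 = -5)
g = -85 (g = -5*(-2 + 19) = -5*17 = -85)
V(H, h) = H - 610*h
V(-174 - 397, g) - 908241 = ((-174 - 397) - 610*(-85)) - 908241 = (-571 + 51850) - 908241 = 51279 - 908241 = -856962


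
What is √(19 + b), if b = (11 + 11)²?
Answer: √503 ≈ 22.428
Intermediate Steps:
b = 484 (b = 22² = 484)
√(19 + b) = √(19 + 484) = √503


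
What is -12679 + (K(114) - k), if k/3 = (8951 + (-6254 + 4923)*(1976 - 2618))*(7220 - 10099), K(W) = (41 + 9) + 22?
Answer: 7457630954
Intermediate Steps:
K(W) = 72 (K(W) = 50 + 22 = 72)
k = -7457643561 (k = 3*((8951 + (-6254 + 4923)*(1976 - 2618))*(7220 - 10099)) = 3*((8951 - 1331*(-642))*(-2879)) = 3*((8951 + 854502)*(-2879)) = 3*(863453*(-2879)) = 3*(-2485881187) = -7457643561)
-12679 + (K(114) - k) = -12679 + (72 - 1*(-7457643561)) = -12679 + (72 + 7457643561) = -12679 + 7457643633 = 7457630954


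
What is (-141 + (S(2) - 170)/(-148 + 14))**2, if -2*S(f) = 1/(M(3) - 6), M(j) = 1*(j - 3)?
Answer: 50485146721/2585664 ≈ 19525.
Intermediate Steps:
M(j) = -3 + j (M(j) = 1*(-3 + j) = -3 + j)
S(f) = 1/12 (S(f) = -1/(2*((-3 + 3) - 6)) = -1/(2*(0 - 6)) = -1/2/(-6) = -1/2*(-1/6) = 1/12)
(-141 + (S(2) - 170)/(-148 + 14))**2 = (-141 + (1/12 - 170)/(-148 + 14))**2 = (-141 - 2039/12/(-134))**2 = (-141 - 2039/12*(-1/134))**2 = (-141 + 2039/1608)**2 = (-224689/1608)**2 = 50485146721/2585664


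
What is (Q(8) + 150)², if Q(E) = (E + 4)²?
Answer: 86436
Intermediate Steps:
Q(E) = (4 + E)²
(Q(8) + 150)² = ((4 + 8)² + 150)² = (12² + 150)² = (144 + 150)² = 294² = 86436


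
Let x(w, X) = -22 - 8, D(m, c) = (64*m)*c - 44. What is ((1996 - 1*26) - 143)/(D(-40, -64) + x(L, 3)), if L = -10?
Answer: 1827/163766 ≈ 0.011156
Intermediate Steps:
D(m, c) = -44 + 64*c*m (D(m, c) = 64*c*m - 44 = -44 + 64*c*m)
x(w, X) = -30
((1996 - 1*26) - 143)/(D(-40, -64) + x(L, 3)) = ((1996 - 1*26) - 143)/((-44 + 64*(-64)*(-40)) - 30) = ((1996 - 26) - 143)/((-44 + 163840) - 30) = (1970 - 143)/(163796 - 30) = 1827/163766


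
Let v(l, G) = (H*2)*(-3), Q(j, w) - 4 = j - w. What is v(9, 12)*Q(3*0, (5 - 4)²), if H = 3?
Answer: -54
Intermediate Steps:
Q(j, w) = 4 + j - w (Q(j, w) = 4 + (j - w) = 4 + j - w)
v(l, G) = -18 (v(l, G) = (3*2)*(-3) = 6*(-3) = -18)
v(9, 12)*Q(3*0, (5 - 4)²) = -18*(4 + 3*0 - (5 - 4)²) = -18*(4 + 0 - 1*1²) = -18*(4 + 0 - 1*1) = -18*(4 + 0 - 1) = -18*3 = -54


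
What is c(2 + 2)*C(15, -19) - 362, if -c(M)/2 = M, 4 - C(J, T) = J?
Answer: -274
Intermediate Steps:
C(J, T) = 4 - J
c(M) = -2*M
c(2 + 2)*C(15, -19) - 362 = (-2*(2 + 2))*(4 - 1*15) - 362 = (-2*4)*(4 - 15) - 362 = -8*(-11) - 362 = 88 - 362 = -274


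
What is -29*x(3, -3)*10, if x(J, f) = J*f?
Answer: 2610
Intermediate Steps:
-29*x(3, -3)*10 = -29*3*(-3)*10 = -(-261)*10 = -29*(-90) = 2610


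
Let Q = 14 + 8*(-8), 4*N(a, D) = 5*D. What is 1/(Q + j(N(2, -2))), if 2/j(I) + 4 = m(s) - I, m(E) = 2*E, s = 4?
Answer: -13/646 ≈ -0.020124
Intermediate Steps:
N(a, D) = 5*D/4 (N(a, D) = (5*D)/4 = 5*D/4)
j(I) = 2/(4 - I) (j(I) = 2/(-4 + (2*4 - I)) = 2/(-4 + (8 - I)) = 2/(4 - I))
Q = -50 (Q = 14 - 64 = -50)
1/(Q + j(N(2, -2))) = 1/(-50 - 2/(-4 + (5/4)*(-2))) = 1/(-50 - 2/(-4 - 5/2)) = 1/(-50 - 2/(-13/2)) = 1/(-50 - 2*(-2/13)) = 1/(-50 + 4/13) = 1/(-646/13) = -13/646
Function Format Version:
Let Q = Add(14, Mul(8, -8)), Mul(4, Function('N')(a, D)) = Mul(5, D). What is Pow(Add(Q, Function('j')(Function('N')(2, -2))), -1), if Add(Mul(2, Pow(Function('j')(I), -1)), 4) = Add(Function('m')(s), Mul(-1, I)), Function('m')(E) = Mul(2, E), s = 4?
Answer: Rational(-13, 646) ≈ -0.020124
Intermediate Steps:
Function('N')(a, D) = Mul(Rational(5, 4), D) (Function('N')(a, D) = Mul(Rational(1, 4), Mul(5, D)) = Mul(Rational(5, 4), D))
Function('j')(I) = Mul(2, Pow(Add(4, Mul(-1, I)), -1)) (Function('j')(I) = Mul(2, Pow(Add(-4, Add(Mul(2, 4), Mul(-1, I))), -1)) = Mul(2, Pow(Add(-4, Add(8, Mul(-1, I))), -1)) = Mul(2, Pow(Add(4, Mul(-1, I)), -1)))
Q = -50 (Q = Add(14, -64) = -50)
Pow(Add(Q, Function('j')(Function('N')(2, -2))), -1) = Pow(Add(-50, Mul(-2, Pow(Add(-4, Mul(Rational(5, 4), -2)), -1))), -1) = Pow(Add(-50, Mul(-2, Pow(Add(-4, Rational(-5, 2)), -1))), -1) = Pow(Add(-50, Mul(-2, Pow(Rational(-13, 2), -1))), -1) = Pow(Add(-50, Mul(-2, Rational(-2, 13))), -1) = Pow(Add(-50, Rational(4, 13)), -1) = Pow(Rational(-646, 13), -1) = Rational(-13, 646)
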